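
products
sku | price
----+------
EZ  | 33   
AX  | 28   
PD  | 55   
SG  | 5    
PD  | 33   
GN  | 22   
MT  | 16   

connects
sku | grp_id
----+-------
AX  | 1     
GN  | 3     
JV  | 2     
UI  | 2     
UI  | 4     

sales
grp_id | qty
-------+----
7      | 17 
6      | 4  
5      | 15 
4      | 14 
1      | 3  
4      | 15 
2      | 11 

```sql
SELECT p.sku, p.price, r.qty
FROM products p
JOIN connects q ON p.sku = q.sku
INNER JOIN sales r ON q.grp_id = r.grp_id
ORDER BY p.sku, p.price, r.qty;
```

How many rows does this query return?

Evaluate left to right. First `products p INNER JOIN connects q` on sku: 2 row(s).
Then INNER JOIN `sales r` on grp_id: keep only rows whose q.grp_id appears in r.
Result: 1 row(s).

1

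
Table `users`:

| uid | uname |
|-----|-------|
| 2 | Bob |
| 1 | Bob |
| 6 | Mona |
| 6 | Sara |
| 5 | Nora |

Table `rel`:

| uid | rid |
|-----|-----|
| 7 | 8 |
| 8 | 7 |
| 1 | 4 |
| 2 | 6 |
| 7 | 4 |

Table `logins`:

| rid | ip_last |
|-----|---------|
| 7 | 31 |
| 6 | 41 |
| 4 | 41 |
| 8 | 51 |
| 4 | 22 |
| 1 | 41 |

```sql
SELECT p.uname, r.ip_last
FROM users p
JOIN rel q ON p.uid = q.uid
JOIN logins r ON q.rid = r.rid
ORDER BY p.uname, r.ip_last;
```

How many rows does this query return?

Joins associate left-to-right: users INNER JOIN rel on uid gives 2 intermediate row(s).
Then INNER JOIN `logins r` on rid: keep only rows whose q.rid appears in r.
Result: 3 row(s).

3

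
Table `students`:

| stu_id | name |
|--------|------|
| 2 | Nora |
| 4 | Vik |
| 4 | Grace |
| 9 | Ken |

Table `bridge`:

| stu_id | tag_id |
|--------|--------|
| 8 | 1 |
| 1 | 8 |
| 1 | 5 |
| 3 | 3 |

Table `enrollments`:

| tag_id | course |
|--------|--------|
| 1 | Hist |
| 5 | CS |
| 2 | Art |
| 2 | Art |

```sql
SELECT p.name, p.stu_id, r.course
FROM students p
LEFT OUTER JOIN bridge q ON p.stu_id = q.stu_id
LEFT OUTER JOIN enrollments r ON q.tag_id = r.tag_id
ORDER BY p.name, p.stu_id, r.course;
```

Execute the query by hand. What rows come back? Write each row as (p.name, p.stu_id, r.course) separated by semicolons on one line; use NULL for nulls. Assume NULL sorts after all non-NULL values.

(Grace, 4, NULL); (Ken, 9, NULL); (Nora, 2, NULL); (Vik, 4, NULL)

Joins associate left-to-right: students LEFT JOIN bridge on stu_id gives 4 intermediate row(s).
Then LEFT JOIN `enrollments r` on tag_id: each of those 4 rows is kept; rows whose q.tag_id has no match in r get NULL for r's columns.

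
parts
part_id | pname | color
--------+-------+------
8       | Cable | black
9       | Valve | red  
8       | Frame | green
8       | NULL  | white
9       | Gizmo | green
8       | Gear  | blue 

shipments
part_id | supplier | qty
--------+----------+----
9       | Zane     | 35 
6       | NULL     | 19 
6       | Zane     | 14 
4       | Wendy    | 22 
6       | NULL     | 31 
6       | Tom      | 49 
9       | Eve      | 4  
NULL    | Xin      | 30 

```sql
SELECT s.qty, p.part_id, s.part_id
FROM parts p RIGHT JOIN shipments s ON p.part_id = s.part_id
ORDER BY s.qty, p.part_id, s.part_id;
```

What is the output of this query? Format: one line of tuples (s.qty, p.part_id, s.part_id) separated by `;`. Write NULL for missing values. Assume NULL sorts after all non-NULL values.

(4, 9, 9); (4, 9, 9); (14, NULL, 6); (19, NULL, 6); (22, NULL, 4); (30, NULL, NULL); (31, NULL, 6); (35, 9, 9); (35, 9, 9); (49, NULL, 6)

RIGHT JOIN keeps every row from `shipments`; unmatched rows get NULL for `parts`'s columns.
Matching on p.part_id = s.part_id. A NULL in a compared column never satisfies the condition.
Matched pairs: 4; unmatched s rows kept: 6.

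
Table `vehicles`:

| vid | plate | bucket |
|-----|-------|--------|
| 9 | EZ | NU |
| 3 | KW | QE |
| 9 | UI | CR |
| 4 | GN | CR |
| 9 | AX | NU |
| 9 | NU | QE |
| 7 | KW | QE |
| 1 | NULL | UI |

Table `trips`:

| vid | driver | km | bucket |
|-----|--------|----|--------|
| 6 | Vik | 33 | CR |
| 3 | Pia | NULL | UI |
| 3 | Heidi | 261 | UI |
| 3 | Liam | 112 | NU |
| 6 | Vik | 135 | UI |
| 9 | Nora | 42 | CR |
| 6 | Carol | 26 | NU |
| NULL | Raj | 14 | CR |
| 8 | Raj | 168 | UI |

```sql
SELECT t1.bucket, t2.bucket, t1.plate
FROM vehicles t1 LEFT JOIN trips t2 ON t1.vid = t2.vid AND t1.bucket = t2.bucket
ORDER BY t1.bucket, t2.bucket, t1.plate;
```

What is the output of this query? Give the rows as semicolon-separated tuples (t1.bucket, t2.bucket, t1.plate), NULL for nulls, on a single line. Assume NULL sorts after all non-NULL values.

LEFT JOIN keeps every row from `vehicles`; unmatched rows get NULL for `trips`'s columns.
Matching on t1.vid = t2.vid AND t1.bucket = t2.bucket. A NULL in a compared column never satisfies the condition.
Matched pairs: 1; unmatched t1 rows kept: 7.

(CR, CR, UI); (CR, NULL, GN); (NU, NULL, AX); (NU, NULL, EZ); (QE, NULL, KW); (QE, NULL, KW); (QE, NULL, NU); (UI, NULL, NULL)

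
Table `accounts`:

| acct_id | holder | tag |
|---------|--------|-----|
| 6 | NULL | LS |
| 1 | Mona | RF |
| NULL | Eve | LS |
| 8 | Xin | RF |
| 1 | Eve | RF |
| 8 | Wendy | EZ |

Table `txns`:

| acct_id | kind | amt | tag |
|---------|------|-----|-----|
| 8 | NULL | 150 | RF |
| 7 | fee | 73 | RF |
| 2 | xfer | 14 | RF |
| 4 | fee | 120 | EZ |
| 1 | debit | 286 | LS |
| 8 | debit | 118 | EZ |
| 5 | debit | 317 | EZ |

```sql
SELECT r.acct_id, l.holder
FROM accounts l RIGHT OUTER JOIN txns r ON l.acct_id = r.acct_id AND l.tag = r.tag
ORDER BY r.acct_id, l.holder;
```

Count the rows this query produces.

RIGHT JOIN keeps every row from `txns`; unmatched rows get NULL for `accounts`'s columns.
Matching on l.acct_id = r.acct_id AND l.tag = r.tag. A NULL in a compared column never satisfies the condition.
- l[0] acct_id=6, tag=LS → no match.
- l[1] acct_id=1, tag=RF → no match.
- l[2] acct_id=NULL, tag=LS → no match.
- l[3] acct_id=8, tag=RF → 1 match(es) in r → 1 row(s).
- l[4] acct_id=1, tag=RF → no match.
- l[5] acct_id=8, tag=EZ → 1 match(es) in r → 1 row(s).
- 5 row(s) from r found no l partner → padded with NULL.
Total: 2 matched + 5 padded = 7 rows.

7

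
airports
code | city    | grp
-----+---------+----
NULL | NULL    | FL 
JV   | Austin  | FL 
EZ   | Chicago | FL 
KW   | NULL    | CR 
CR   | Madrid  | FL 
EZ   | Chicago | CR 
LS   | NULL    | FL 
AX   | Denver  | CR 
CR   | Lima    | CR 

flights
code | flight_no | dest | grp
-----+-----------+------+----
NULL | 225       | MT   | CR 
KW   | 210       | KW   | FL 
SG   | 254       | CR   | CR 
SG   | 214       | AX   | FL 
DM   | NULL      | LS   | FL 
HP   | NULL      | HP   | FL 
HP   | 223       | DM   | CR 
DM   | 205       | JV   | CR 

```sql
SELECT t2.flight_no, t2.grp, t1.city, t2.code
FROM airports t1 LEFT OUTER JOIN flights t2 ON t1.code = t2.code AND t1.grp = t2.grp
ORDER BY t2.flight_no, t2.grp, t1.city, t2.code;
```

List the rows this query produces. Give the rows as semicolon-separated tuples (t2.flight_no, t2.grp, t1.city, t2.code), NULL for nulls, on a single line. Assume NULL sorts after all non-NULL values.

(NULL, NULL, Austin, NULL); (NULL, NULL, Chicago, NULL); (NULL, NULL, Chicago, NULL); (NULL, NULL, Denver, NULL); (NULL, NULL, Lima, NULL); (NULL, NULL, Madrid, NULL); (NULL, NULL, NULL, NULL); (NULL, NULL, NULL, NULL); (NULL, NULL, NULL, NULL)

LEFT JOIN keeps every row from `airports`; unmatched rows get NULL for `flights`'s columns.
Matching on t1.code = t2.code AND t1.grp = t2.grp. A NULL in a compared column never satisfies the condition.
- t1 (code=NULL, grp=FL) has no partner → padded with NULL.
- t1 (code=JV, grp=FL) has no partner → padded with NULL.
- t1 (code=EZ, grp=FL) has no partner → padded with NULL.
- t1 (code=KW, grp=CR) has no partner → padded with NULL.
- t1 (code=CR, grp=FL) has no partner → padded with NULL.
- t1 (code=EZ, grp=CR) has no partner → padded with NULL.
- t1 (code=LS, grp=FL) has no partner → padded with NULL.
- t1 (code=AX, grp=CR) has no partner → padded with NULL.
- t1 (code=CR, grp=CR) has no partner → padded with NULL.
After projecting and ordering:
t2.flight_no | t2.grp | t1.city | t2.code
NULL | NULL | Austin | NULL
NULL | NULL | Chicago | NULL
NULL | NULL | Chicago | NULL
NULL | NULL | Denver | NULL
NULL | NULL | Lima | NULL
NULL | NULL | Madrid | NULL
NULL | NULL | NULL | NULL
NULL | NULL | NULL | NULL
NULL | NULL | NULL | NULL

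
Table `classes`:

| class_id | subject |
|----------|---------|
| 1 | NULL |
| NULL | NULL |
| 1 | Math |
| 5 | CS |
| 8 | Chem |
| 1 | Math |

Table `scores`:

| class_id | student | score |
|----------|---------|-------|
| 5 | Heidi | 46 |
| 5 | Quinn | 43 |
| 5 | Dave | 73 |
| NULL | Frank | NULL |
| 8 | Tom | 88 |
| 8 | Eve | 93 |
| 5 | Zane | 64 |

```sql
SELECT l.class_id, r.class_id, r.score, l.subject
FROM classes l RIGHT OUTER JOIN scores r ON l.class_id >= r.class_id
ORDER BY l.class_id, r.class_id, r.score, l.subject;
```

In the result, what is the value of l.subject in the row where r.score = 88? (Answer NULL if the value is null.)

Chem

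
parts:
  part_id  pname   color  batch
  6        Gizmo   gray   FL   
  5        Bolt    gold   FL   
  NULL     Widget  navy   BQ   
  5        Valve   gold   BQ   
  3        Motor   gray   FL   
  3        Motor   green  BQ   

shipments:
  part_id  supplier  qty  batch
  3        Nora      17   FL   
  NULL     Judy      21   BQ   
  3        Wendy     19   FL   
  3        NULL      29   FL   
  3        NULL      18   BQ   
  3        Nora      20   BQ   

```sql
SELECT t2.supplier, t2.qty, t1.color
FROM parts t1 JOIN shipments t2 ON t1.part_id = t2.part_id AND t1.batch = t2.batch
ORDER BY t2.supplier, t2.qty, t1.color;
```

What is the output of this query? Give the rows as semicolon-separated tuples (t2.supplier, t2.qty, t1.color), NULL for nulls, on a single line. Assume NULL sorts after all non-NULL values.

INNER JOIN keeps only pairs where the ON condition holds.
Matching on t1.part_id = t2.part_id AND t1.batch = t2.batch. A NULL in a compared column never satisfies the condition.
Matched pairs: 5.

(Nora, 17, gray); (Nora, 20, green); (Wendy, 19, gray); (NULL, 18, green); (NULL, 29, gray)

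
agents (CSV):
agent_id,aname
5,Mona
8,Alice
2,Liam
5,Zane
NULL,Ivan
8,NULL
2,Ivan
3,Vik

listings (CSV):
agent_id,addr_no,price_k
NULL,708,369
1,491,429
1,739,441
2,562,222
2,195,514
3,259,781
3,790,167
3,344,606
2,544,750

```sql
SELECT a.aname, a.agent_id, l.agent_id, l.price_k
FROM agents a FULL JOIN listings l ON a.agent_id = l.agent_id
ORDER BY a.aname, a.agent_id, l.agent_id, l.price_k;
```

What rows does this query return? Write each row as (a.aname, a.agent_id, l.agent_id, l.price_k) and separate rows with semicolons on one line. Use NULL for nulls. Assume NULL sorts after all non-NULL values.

(Alice, 8, NULL, NULL); (Ivan, 2, 2, 222); (Ivan, 2, 2, 514); (Ivan, 2, 2, 750); (Ivan, NULL, NULL, NULL); (Liam, 2, 2, 222); (Liam, 2, 2, 514); (Liam, 2, 2, 750); (Mona, 5, NULL, NULL); (Vik, 3, 3, 167); (Vik, 3, 3, 606); (Vik, 3, 3, 781); (Zane, 5, NULL, NULL); (NULL, 8, NULL, NULL); (NULL, NULL, 1, 429); (NULL, NULL, 1, 441); (NULL, NULL, NULL, 369)

FULL OUTER JOIN keeps every row from both sides; unmatched rows get NULL for the other side's columns.
Matching on a.agent_id = l.agent_id. A NULL in a compared column never satisfies the condition.
- a[0] agent_id=5 → no match; kept with NULLs on the l side.
- a[1] agent_id=8 → no match; kept with NULLs on the l side.
- a[2] agent_id=2 → 3 match(es) in l → 3 row(s).
- a[3] agent_id=5 → no match; kept with NULLs on the l side.
- a[4] agent_id=NULL → no match; kept with NULLs on the l side.
- a[5] agent_id=8 → no match; kept with NULLs on the l side.
- a[6] agent_id=2 → 3 match(es) in l → 3 row(s).
- a[7] agent_id=3 → 3 match(es) in l → 3 row(s).
- plus 3 unmatched l row(s), each kept with NULL a columns.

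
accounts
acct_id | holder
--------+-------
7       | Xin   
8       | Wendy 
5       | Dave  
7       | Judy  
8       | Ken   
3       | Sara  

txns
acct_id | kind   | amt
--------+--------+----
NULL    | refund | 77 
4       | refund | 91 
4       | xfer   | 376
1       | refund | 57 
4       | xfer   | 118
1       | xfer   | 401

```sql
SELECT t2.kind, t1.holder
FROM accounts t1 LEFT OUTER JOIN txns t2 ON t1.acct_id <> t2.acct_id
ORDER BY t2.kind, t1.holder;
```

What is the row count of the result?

LEFT JOIN keeps every row from `accounts`; unmatched rows get NULL for `txns`'s columns.
Matching on t1.acct_id <> t2.acct_id. A NULL in a compared column never satisfies the condition.
Matched pairs: 30; unmatched t1 rows kept: 0.
Total: 30 rows.

30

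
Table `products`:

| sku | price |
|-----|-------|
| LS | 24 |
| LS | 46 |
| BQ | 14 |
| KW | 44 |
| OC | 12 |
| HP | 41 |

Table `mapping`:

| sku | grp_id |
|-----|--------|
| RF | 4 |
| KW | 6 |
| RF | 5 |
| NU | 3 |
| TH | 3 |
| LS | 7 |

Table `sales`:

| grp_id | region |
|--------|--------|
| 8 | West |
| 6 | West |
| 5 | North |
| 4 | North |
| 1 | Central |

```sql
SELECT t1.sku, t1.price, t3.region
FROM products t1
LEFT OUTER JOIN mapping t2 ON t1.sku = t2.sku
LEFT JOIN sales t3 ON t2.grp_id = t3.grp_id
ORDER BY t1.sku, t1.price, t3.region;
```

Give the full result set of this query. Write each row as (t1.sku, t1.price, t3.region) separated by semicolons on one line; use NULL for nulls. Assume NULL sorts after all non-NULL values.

Step 1 — t1 LEFT JOIN t2 on sku → 6 row(s).
Then LEFT JOIN `sales t3` on grp_id: each of those 6 rows is kept; rows whose t2.grp_id has no match in t3 get NULL for t3's columns.

(BQ, 14, NULL); (HP, 41, NULL); (KW, 44, West); (LS, 24, NULL); (LS, 46, NULL); (OC, 12, NULL)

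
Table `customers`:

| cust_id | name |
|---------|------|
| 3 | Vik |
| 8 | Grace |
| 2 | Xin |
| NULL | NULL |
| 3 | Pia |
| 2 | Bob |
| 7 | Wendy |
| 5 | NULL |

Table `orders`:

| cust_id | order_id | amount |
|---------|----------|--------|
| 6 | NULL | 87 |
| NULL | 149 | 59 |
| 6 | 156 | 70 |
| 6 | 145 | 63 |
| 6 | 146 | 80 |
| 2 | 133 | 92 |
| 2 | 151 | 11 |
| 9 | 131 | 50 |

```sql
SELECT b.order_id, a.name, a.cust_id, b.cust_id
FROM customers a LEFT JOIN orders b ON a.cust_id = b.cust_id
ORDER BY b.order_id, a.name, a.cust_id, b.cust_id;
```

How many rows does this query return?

10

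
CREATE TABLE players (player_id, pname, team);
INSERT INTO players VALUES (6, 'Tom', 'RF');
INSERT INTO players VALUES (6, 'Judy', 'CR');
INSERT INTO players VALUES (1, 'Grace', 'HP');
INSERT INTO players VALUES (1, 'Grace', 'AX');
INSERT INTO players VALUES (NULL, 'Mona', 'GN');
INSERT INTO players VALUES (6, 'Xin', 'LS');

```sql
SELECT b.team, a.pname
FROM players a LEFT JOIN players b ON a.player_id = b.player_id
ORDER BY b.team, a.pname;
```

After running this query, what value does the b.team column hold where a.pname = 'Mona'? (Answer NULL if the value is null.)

LEFT JOIN keeps every row from `players a`; unmatched rows get NULL for `players b`'s columns.
Matching on a.player_id = b.player_id. A NULL in a compared column never satisfies the condition.
Matched pairs: 13; unmatched a rows kept: 1.

NULL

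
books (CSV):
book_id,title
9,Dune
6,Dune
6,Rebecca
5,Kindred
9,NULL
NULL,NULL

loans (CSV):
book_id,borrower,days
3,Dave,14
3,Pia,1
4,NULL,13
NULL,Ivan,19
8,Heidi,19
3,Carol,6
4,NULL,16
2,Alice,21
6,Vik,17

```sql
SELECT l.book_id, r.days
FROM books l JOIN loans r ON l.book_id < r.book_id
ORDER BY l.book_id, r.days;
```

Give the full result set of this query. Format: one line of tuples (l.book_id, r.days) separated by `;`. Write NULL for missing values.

(5, 17); (5, 19); (6, 19); (6, 19)

INNER JOIN keeps only pairs where the ON condition holds.
Matching on l.book_id < r.book_id. A NULL in a compared column never satisfies the condition.
Matched pairs: 4.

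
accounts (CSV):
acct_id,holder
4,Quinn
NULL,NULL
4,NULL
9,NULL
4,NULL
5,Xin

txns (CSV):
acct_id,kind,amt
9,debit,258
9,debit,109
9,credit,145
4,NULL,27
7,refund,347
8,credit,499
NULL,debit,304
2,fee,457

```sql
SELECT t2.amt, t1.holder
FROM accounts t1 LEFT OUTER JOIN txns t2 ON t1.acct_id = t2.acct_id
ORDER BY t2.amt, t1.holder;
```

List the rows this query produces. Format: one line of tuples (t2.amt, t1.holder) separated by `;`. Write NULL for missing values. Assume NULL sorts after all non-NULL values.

LEFT JOIN keeps every row from `accounts`; unmatched rows get NULL for `txns`'s columns.
Matching on t1.acct_id = t2.acct_id. A NULL in a compared column never satisfies the condition.
Matched pairs: 6; unmatched t1 rows kept: 2.

(27, Quinn); (27, NULL); (27, NULL); (109, NULL); (145, NULL); (258, NULL); (NULL, Xin); (NULL, NULL)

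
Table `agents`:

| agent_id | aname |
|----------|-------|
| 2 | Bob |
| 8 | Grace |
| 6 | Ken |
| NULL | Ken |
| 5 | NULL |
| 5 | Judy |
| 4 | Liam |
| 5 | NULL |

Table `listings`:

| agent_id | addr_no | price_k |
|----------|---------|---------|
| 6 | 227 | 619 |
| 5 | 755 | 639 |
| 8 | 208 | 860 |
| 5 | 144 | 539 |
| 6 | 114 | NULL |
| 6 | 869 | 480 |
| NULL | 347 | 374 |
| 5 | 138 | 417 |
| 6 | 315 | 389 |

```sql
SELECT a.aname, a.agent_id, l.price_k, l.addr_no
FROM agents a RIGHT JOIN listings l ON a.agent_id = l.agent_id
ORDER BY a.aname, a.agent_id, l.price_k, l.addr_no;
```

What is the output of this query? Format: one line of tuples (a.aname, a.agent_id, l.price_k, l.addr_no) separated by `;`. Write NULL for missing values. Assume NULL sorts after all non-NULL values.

RIGHT JOIN keeps every row from `listings`; unmatched rows get NULL for `agents`'s columns.
Matching on a.agent_id = l.agent_id. A NULL in a compared column never satisfies the condition.
- a[0] agent_id=2 → no match.
- a[1] agent_id=8 → 1 match(es) in l → 1 row(s).
- a[2] agent_id=6 → 4 match(es) in l → 4 row(s).
- a[3] agent_id=NULL → no match.
- a[4] agent_id=5 → 3 match(es) in l → 3 row(s).
- a[5] agent_id=5 → 3 match(es) in l → 3 row(s).
- a[6] agent_id=4 → no match.
- a[7] agent_id=5 → 3 match(es) in l → 3 row(s).
- 1 row(s) from l found no a partner → padded with NULL.

(Grace, 8, 860, 208); (Judy, 5, 417, 138); (Judy, 5, 539, 144); (Judy, 5, 639, 755); (Ken, 6, 389, 315); (Ken, 6, 480, 869); (Ken, 6, 619, 227); (Ken, 6, NULL, 114); (NULL, 5, 417, 138); (NULL, 5, 417, 138); (NULL, 5, 539, 144); (NULL, 5, 539, 144); (NULL, 5, 639, 755); (NULL, 5, 639, 755); (NULL, NULL, 374, 347)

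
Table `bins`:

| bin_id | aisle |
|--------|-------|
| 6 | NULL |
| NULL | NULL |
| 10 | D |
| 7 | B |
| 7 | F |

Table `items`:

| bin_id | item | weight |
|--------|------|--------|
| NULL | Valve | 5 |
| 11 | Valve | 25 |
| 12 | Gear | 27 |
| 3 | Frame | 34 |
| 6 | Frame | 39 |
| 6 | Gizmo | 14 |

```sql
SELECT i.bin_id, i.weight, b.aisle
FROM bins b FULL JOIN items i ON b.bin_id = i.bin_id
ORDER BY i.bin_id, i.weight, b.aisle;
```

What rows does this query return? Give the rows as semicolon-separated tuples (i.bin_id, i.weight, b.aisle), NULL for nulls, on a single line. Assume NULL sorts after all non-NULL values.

(3, 34, NULL); (6, 14, NULL); (6, 39, NULL); (11, 25, NULL); (12, 27, NULL); (NULL, 5, NULL); (NULL, NULL, B); (NULL, NULL, D); (NULL, NULL, F); (NULL, NULL, NULL)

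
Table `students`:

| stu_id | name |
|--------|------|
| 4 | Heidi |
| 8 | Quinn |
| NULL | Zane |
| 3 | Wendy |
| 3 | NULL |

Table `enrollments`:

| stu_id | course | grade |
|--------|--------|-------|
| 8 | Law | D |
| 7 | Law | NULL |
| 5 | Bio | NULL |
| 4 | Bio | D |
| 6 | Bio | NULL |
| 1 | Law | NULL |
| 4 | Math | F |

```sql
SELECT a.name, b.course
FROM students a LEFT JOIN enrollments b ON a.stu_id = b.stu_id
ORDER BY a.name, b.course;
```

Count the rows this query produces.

LEFT JOIN keeps every row from `students`; unmatched rows get NULL for `enrollments`'s columns.
Matching on a.stu_id = b.stu_id. A NULL in a compared column never satisfies the condition.
Matched pairs: 3; unmatched a rows kept: 3.
Total: 3 matched + 3 padded = 6 rows.

6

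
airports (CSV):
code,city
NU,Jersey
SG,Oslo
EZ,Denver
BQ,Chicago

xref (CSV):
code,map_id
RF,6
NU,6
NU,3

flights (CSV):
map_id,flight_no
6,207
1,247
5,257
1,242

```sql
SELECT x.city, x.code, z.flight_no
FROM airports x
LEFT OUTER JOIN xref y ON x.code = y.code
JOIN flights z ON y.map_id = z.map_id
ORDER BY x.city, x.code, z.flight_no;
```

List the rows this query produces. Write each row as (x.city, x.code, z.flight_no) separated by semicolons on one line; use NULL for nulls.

(Jersey, NU, 207)

Joins associate left-to-right: airports LEFT JOIN xref on code gives 5 intermediate row(s).
Then INNER JOIN `flights z` on map_id: keep only rows whose y.map_id appears in z.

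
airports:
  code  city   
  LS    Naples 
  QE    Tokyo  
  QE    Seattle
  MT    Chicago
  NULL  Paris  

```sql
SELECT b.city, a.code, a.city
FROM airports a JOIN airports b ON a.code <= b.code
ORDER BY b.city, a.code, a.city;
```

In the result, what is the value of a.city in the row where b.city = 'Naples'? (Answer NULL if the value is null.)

INNER JOIN keeps only pairs where the ON condition holds.
Matching on a.code <= b.code. A NULL in a compared column never satisfies the condition.
- a[0] code=LS → 4 match(es) in b → 4 row(s).
- a[1] code=QE → 2 match(es) in b → 2 row(s).
- a[2] code=QE → 2 match(es) in b → 2 row(s).
- a[3] code=MT → 3 match(es) in b → 3 row(s).
- a[4] code=NULL → no match; dropped.

Naples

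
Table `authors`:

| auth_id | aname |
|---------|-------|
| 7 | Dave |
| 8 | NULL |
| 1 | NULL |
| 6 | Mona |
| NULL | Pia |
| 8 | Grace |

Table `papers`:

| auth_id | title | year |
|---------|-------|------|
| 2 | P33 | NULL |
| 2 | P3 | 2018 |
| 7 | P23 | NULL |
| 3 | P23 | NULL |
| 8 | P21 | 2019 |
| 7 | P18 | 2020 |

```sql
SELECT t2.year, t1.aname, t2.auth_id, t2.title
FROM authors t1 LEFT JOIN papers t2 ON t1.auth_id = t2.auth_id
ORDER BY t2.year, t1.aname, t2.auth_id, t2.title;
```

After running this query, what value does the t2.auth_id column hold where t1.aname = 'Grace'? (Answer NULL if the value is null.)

LEFT JOIN keeps every row from `authors`; unmatched rows get NULL for `papers`'s columns.
Matching on t1.auth_id = t2.auth_id. A NULL in a compared column never satisfies the condition.
- t1[0] auth_id=7 → 2 match(es) in t2 → 2 row(s).
- t1[1] auth_id=8 → 1 match(es) in t2 → 1 row(s).
- t1[2] auth_id=1 → no match; kept with NULLs on the t2 side.
- t1[3] auth_id=6 → no match; kept with NULLs on the t2 side.
- t1[4] auth_id=NULL → no match; kept with NULLs on the t2 side.
- t1[5] auth_id=8 → 1 match(es) in t2 → 1 row(s).

8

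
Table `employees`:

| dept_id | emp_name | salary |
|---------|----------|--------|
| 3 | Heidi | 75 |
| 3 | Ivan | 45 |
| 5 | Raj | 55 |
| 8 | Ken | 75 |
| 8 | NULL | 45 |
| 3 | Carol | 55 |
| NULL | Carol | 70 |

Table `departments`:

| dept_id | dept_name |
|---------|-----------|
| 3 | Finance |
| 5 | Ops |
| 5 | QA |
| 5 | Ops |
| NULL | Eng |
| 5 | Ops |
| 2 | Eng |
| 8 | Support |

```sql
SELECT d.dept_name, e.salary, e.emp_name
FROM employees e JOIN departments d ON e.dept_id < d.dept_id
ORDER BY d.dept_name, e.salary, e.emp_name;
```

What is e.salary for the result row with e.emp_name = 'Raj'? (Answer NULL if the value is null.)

INNER JOIN keeps only pairs where the ON condition holds.
Matching on e.dept_id < d.dept_id. A NULL in a compared column never satisfies the condition.
- dept_id=3: 5 matching d row(s), so 5 row(s) emitted.
- dept_id=3: 5 matching d row(s), so 5 row(s) emitted.
- dept_id=5: 1 matching d row(s), so 1 row(s) emitted.
- dept_id=8: no matching d row, dropped.
- dept_id=8: no matching d row, dropped.
- dept_id=3: 5 matching d row(s), so 5 row(s) emitted.
- dept_id=NULL: no matching d row, dropped.

55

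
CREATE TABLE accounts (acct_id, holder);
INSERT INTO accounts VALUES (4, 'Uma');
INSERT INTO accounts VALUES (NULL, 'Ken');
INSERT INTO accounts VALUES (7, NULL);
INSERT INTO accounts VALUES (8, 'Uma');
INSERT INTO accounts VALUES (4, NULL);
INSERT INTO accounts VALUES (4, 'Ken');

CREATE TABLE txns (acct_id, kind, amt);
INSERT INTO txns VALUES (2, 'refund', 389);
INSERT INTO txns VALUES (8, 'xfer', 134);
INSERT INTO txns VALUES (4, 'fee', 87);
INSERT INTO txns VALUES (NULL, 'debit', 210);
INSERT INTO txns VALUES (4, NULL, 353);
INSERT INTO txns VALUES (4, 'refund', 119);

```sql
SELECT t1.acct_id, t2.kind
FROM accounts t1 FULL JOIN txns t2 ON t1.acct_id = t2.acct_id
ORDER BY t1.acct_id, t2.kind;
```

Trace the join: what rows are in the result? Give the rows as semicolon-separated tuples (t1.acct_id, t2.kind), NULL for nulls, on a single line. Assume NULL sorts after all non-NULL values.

(4, fee); (4, fee); (4, fee); (4, refund); (4, refund); (4, refund); (4, NULL); (4, NULL); (4, NULL); (7, NULL); (8, xfer); (NULL, debit); (NULL, refund); (NULL, NULL)

FULL OUTER JOIN keeps every row from both sides; unmatched rows get NULL for the other side's columns.
Matching on t1.acct_id = t2.acct_id. A NULL in a compared column never satisfies the condition.
Matched pairs: 10; unmatched t1 rows kept: 2; unmatched t2 rows kept: 2.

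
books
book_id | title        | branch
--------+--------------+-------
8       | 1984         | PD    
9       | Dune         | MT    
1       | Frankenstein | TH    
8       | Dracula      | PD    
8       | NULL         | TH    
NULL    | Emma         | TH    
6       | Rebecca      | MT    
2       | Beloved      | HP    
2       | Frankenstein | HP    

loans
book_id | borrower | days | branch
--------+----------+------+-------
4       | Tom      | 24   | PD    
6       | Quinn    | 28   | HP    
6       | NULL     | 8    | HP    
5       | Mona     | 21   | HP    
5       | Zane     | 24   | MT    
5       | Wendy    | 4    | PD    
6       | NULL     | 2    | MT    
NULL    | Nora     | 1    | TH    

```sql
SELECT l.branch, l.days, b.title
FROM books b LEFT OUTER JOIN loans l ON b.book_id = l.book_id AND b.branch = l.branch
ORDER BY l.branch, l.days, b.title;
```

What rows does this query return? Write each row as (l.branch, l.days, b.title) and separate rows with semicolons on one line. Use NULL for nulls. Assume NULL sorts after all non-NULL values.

(MT, 2, Rebecca); (NULL, NULL, 1984); (NULL, NULL, Beloved); (NULL, NULL, Dracula); (NULL, NULL, Dune); (NULL, NULL, Emma); (NULL, NULL, Frankenstein); (NULL, NULL, Frankenstein); (NULL, NULL, NULL)

LEFT JOIN keeps every row from `books`; unmatched rows get NULL for `loans`'s columns.
Matching on b.book_id = l.book_id AND b.branch = l.branch. A NULL in a compared column never satisfies the condition.
Matched pairs: 1; unmatched b rows kept: 8.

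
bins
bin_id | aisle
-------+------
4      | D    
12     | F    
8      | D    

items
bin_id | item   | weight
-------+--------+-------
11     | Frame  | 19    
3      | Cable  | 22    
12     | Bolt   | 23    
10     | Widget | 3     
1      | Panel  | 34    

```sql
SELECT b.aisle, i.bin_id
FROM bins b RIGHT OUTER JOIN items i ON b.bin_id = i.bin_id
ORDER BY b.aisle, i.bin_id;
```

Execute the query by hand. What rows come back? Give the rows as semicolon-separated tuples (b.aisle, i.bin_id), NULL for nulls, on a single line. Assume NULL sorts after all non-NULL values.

(F, 12); (NULL, 1); (NULL, 3); (NULL, 10); (NULL, 11)

RIGHT JOIN keeps every row from `items`; unmatched rows get NULL for `bins`'s columns.
Matching on b.bin_id = i.bin_id.
- b (bin_id=4) has no partner in i.
- b (bin_id=12) pairs with 1 row(s) of i.
- b (bin_id=8) has no partner in i.
- 4 i row(s) had no b match → kept, b columns NULL.
After projecting and ordering:
b.aisle | i.bin_id
F | 12
NULL | 1
NULL | 3
NULL | 10
NULL | 11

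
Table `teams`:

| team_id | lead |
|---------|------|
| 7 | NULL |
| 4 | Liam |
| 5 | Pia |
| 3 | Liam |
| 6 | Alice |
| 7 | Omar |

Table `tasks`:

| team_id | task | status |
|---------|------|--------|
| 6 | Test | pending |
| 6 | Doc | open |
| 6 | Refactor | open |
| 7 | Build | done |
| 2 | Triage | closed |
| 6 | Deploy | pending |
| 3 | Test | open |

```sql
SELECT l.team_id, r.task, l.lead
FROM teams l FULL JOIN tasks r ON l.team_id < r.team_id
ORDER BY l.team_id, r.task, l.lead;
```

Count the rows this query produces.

FULL OUTER JOIN keeps every row from both sides; unmatched rows get NULL for the other side's columns.
Matching on l.team_id < r.team_id.
- l[0] team_id=7 → no match; kept with NULLs on the r side.
- l[1] team_id=4 → 5 match(es) in r → 5 row(s).
- l[2] team_id=5 → 5 match(es) in r → 5 row(s).
- l[3] team_id=3 → 5 match(es) in r → 5 row(s).
- l[4] team_id=6 → 1 match(es) in r → 1 row(s).
- l[5] team_id=7 → no match; kept with NULLs on the r side.
- 2 r row(s) had no l match → kept, l columns NULL.
Total: 16 matched + 4 padded = 20 rows.

20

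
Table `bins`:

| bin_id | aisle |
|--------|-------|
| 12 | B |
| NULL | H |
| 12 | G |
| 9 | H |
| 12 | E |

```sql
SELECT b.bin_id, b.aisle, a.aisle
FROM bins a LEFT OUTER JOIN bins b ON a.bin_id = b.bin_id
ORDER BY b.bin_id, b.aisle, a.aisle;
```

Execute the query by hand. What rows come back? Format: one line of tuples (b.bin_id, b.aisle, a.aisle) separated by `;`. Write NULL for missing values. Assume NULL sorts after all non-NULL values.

(9, H, H); (12, B, B); (12, B, E); (12, B, G); (12, E, B); (12, E, E); (12, E, G); (12, G, B); (12, G, E); (12, G, G); (NULL, NULL, H)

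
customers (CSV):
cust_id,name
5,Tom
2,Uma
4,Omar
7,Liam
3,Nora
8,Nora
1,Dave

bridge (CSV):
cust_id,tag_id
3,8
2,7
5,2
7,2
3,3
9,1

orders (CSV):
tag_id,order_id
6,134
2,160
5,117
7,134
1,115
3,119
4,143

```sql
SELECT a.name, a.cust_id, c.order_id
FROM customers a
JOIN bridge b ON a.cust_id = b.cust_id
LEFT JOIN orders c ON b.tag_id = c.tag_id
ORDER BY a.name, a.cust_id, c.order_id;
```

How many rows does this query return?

5

Evaluate left to right. First `customers a INNER JOIN bridge b` on cust_id: 5 row(s).
Then LEFT JOIN `orders c` on tag_id: each of those 5 rows is kept; rows whose b.tag_id has no match in c get NULL for c's columns.
Result: 5 row(s).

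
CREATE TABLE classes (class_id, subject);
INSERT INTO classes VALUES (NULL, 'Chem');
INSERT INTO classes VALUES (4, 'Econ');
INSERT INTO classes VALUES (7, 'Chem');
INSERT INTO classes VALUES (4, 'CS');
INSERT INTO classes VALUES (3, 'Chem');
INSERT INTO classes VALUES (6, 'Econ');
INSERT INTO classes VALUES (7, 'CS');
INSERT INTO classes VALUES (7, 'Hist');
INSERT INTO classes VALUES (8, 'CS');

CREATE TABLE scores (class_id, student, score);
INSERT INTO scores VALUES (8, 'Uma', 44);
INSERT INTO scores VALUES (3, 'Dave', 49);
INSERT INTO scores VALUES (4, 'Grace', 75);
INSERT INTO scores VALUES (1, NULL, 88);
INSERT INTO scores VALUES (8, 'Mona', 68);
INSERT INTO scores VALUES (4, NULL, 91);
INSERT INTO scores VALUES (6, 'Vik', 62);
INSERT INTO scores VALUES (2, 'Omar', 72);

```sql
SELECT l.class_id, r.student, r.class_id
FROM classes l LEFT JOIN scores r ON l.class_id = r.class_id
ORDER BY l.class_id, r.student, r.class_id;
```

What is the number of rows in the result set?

LEFT JOIN keeps every row from `classes`; unmatched rows get NULL for `scores`'s columns.
Matching on l.class_id = r.class_id. A NULL in a compared column never satisfies the condition.
- l[0] class_id=NULL → no match; kept with NULLs on the r side.
- l[1] class_id=4 → 2 match(es) in r → 2 row(s).
- l[2] class_id=7 → no match; kept with NULLs on the r side.
- l[3] class_id=4 → 2 match(es) in r → 2 row(s).
- l[4] class_id=3 → 1 match(es) in r → 1 row(s).
- l[5] class_id=6 → 1 match(es) in r → 1 row(s).
- l[6] class_id=7 → no match; kept with NULLs on the r side.
- l[7] class_id=7 → no match; kept with NULLs on the r side.
- l[8] class_id=8 → 2 match(es) in r → 2 row(s).
Total: 8 matched + 4 padded = 12 rows.

12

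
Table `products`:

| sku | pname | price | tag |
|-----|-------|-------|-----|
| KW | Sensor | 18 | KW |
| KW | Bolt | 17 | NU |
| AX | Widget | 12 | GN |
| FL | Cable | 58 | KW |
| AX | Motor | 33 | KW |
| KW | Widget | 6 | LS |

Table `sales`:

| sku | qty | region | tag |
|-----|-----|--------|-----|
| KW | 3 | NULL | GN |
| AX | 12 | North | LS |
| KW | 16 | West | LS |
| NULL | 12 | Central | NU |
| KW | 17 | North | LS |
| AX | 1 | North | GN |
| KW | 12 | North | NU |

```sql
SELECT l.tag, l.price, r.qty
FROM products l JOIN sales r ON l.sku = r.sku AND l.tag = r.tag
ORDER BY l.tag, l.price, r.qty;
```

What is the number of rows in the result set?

4

INNER JOIN keeps only pairs where the ON condition holds.
Matching on l.sku = r.sku AND l.tag = r.tag. A NULL in a compared column never satisfies the condition.
- sku=KW, tag=KW: no matching r row, dropped.
- sku=KW, tag=NU: 1 matching r row(s), so 1 row(s) emitted.
- sku=AX, tag=GN: 1 matching r row(s), so 1 row(s) emitted.
- sku=FL, tag=KW: no matching r row, dropped.
- sku=AX, tag=KW: no matching r row, dropped.
- sku=KW, tag=LS: 2 matching r row(s), so 2 row(s) emitted.
Total: 4 rows.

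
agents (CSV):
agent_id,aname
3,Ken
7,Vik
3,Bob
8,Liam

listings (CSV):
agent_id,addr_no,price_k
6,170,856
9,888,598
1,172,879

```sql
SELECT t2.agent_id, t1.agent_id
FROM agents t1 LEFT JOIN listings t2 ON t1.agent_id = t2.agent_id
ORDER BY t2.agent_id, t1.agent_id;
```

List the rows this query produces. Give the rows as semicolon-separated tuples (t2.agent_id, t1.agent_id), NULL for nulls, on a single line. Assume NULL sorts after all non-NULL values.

LEFT JOIN keeps every row from `agents`; unmatched rows get NULL for `listings`'s columns.
Matching on t1.agent_id = t2.agent_id.
- t1[0] agent_id=3 → no match; kept with NULLs on the t2 side.
- t1[1] agent_id=7 → no match; kept with NULLs on the t2 side.
- t1[2] agent_id=3 → no match; kept with NULLs on the t2 side.
- t1[3] agent_id=8 → no match; kept with NULLs on the t2 side.
After projecting and ordering:
t2.agent_id | t1.agent_id
NULL | 3
NULL | 3
NULL | 7
NULL | 8

(NULL, 3); (NULL, 3); (NULL, 7); (NULL, 8)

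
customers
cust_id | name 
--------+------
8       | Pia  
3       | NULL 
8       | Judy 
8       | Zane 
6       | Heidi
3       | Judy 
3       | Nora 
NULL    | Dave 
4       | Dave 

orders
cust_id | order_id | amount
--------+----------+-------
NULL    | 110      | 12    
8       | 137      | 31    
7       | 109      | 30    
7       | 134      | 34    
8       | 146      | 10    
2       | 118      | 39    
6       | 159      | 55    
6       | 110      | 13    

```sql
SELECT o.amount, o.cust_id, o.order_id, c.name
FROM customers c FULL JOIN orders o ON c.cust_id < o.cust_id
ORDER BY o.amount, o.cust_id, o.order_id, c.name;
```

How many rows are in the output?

FULL OUTER JOIN keeps every row from both sides; unmatched rows get NULL for the other side's columns.
Matching on c.cust_id < o.cust_id. A NULL in a compared column never satisfies the condition.
- c[0] cust_id=8 → no match; kept with NULLs on the o side.
- c[1] cust_id=3 → 6 match(es) in o → 6 row(s).
- c[2] cust_id=8 → no match; kept with NULLs on the o side.
- c[3] cust_id=8 → no match; kept with NULLs on the o side.
- c[4] cust_id=6 → 4 match(es) in o → 4 row(s).
- c[5] cust_id=3 → 6 match(es) in o → 6 row(s).
- c[6] cust_id=3 → 6 match(es) in o → 6 row(s).
- c[7] cust_id=NULL → no match; kept with NULLs on the o side.
- c[8] cust_id=4 → 6 match(es) in o → 6 row(s).
- 2 o row(s) had no c match → kept, c columns NULL.
Total: 28 matched + 6 padded = 34 rows.

34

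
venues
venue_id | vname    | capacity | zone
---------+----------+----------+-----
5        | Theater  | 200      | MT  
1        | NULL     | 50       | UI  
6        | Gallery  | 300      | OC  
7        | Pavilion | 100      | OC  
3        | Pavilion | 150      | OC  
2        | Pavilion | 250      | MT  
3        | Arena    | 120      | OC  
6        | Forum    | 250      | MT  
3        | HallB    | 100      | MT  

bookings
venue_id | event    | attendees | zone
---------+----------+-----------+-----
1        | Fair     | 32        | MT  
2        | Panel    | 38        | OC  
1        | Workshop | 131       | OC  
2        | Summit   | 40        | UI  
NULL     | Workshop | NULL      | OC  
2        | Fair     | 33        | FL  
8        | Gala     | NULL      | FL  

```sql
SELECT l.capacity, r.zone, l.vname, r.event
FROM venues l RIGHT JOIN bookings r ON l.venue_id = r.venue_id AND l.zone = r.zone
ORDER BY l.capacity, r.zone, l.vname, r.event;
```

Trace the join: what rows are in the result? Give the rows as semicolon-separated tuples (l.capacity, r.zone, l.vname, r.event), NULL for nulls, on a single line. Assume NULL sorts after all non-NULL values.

(NULL, FL, NULL, Fair); (NULL, FL, NULL, Gala); (NULL, MT, NULL, Fair); (NULL, OC, NULL, Panel); (NULL, OC, NULL, Workshop); (NULL, OC, NULL, Workshop); (NULL, UI, NULL, Summit)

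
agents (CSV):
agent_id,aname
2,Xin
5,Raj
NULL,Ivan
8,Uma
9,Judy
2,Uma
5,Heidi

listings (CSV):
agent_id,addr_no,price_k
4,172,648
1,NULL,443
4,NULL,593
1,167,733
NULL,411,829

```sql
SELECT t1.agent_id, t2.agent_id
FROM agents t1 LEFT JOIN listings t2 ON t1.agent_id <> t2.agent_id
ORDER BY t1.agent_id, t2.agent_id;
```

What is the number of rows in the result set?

LEFT JOIN keeps every row from `agents`; unmatched rows get NULL for `listings`'s columns.
Matching on t1.agent_id <> t2.agent_id. A NULL in a compared column never satisfies the condition.
Matched pairs: 24; unmatched t1 rows kept: 1.
Total: 24 matched + 1 padded = 25 rows.

25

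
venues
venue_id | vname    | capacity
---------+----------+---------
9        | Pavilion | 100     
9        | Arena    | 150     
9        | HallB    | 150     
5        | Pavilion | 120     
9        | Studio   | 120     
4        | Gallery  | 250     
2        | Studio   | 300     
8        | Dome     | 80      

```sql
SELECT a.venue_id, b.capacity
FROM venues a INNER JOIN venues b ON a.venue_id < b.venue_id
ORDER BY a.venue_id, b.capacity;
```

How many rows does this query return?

INNER JOIN keeps only pairs where the ON condition holds.
Matching on a.venue_id < b.venue_id.
- a (venue_id=9) has no partner → excluded.
- a (venue_id=9) has no partner → excluded.
- a (venue_id=9) has no partner → excluded.
- a (venue_id=5) pairs with 5 row(s) of b.
- a (venue_id=9) has no partner → excluded.
- a (venue_id=4) pairs with 6 row(s) of b.
- a (venue_id=2) pairs with 7 row(s) of b.
- a (venue_id=8) pairs with 4 row(s) of b.
Total: 22 rows.

22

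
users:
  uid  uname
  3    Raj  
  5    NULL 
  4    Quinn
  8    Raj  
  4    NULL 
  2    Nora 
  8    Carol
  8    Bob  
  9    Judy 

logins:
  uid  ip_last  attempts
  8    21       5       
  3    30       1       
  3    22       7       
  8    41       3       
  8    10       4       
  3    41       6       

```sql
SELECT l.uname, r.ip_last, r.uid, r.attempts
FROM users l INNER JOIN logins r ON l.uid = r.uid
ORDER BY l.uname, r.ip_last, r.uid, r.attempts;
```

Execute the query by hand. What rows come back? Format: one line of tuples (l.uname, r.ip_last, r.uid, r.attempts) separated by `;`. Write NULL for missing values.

(Bob, 10, 8, 4); (Bob, 21, 8, 5); (Bob, 41, 8, 3); (Carol, 10, 8, 4); (Carol, 21, 8, 5); (Carol, 41, 8, 3); (Raj, 10, 8, 4); (Raj, 21, 8, 5); (Raj, 22, 3, 7); (Raj, 30, 3, 1); (Raj, 41, 3, 6); (Raj, 41, 8, 3)

INNER JOIN keeps only pairs where the ON condition holds.
Matching on l.uid = r.uid.
- uid=3: 3 matching r row(s), so 3 row(s) emitted.
- uid=5: no matching r row, dropped.
- uid=4: no matching r row, dropped.
- uid=8: 3 matching r row(s), so 3 row(s) emitted.
- uid=4: no matching r row, dropped.
- uid=2: no matching r row, dropped.
- uid=8: 3 matching r row(s), so 3 row(s) emitted.
- uid=8: 3 matching r row(s), so 3 row(s) emitted.
- uid=9: no matching r row, dropped.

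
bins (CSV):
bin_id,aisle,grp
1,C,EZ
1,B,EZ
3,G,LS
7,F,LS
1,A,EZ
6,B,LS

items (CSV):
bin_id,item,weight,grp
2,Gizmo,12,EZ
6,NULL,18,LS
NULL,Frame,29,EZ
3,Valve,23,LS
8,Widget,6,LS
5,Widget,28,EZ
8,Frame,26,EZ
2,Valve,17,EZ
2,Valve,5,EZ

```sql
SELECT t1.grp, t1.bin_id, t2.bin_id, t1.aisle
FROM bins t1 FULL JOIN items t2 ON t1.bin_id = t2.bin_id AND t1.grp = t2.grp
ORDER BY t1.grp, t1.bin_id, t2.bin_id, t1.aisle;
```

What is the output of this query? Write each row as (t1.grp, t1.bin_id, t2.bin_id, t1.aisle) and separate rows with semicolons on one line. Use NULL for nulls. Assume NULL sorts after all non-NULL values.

(EZ, 1, NULL, A); (EZ, 1, NULL, B); (EZ, 1, NULL, C); (LS, 3, 3, G); (LS, 6, 6, B); (LS, 7, NULL, F); (NULL, NULL, 2, NULL); (NULL, NULL, 2, NULL); (NULL, NULL, 2, NULL); (NULL, NULL, 5, NULL); (NULL, NULL, 8, NULL); (NULL, NULL, 8, NULL); (NULL, NULL, NULL, NULL)

FULL OUTER JOIN keeps every row from both sides; unmatched rows get NULL for the other side's columns.
Matching on t1.bin_id = t2.bin_id AND t1.grp = t2.grp. A NULL in a compared column never satisfies the condition.
- t1 row (bin_id=1, grp=EZ): no match → kept, t2 columns NULL.
- t1 row (bin_id=1, grp=EZ): no match → kept, t2 columns NULL.
- t1 row (bin_id=3, grp=LS): matches 1 t2 row(s) → 1 output row(s).
- t1 row (bin_id=7, grp=LS): no match → kept, t2 columns NULL.
- t1 row (bin_id=1, grp=EZ): no match → kept, t2 columns NULL.
- t1 row (bin_id=6, grp=LS): matches 1 t2 row(s) → 1 output row(s).
- 7 t2 row(s) had no t1 match → kept, t1 columns NULL.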